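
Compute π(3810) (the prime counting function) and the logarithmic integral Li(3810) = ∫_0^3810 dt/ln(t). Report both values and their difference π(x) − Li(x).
π(3810) = 529;  Li(3810) ≈ 542.39;  π(x) − Li(x) ≈ -13.39.

Direct count of primes ≤ 3810 gives π(3810) = 529. Numerical evaluation of the logarithmic integral gives Li(3810) ≈ 542.39. The difference π(x) − Li(x) ≈ -13.39 is typically negative for small/moderate x (Li(x) overestimates), though Littlewood's theorem shows this sign changes infinitely often.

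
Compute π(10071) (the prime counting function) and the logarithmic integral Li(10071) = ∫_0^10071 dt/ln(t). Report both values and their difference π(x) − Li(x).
π(10071) = 1236;  Li(10071) ≈ 1253.84;  π(x) − Li(x) ≈ -17.84.

Direct count of primes ≤ 10071 gives π(10071) = 1236. Numerical evaluation of the logarithmic integral gives Li(10071) ≈ 1253.84. The difference π(x) − Li(x) ≈ -17.84 is typically negative for small/moderate x (Li(x) overestimates), though Littlewood's theorem shows this sign changes infinitely often.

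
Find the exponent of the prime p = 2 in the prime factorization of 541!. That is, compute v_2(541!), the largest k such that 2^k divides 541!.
v_2(541!) = 536

Legendre's formula: v_p(n!) = Σ_{k ≥ 1} ⌊n / p^k⌋. For p = 2, n = 541, the terms are:
  ⌊541/2^1⌋ = ⌊541/2⌋ = 270
  ⌊541/2^2⌋ = ⌊541/4⌋ = 135
  ⌊541/2^3⌋ = ⌊541/8⌋ = 67
  ⌊541/2^4⌋ = ⌊541/16⌋ = 33
  ⌊541/2^5⌋ = ⌊541/32⌋ = 16
  ⌊541/2^6⌋ = ⌊541/64⌋ = 8
  ⌊541/2^7⌋ = ⌊541/128⌋ = 4
  ⌊541/2^8⌋ = ⌊541/256⌋ = 2
  ⌊541/2^9⌋ = ⌊541/512⌋ = 1
(the next term ⌊541/2^10⌋ = 0, terminating the sum). Summing: v_2(541!) = 270 + 135 + 67 + 33 + 16 + 8 + 4 + 2 + 1 = 536.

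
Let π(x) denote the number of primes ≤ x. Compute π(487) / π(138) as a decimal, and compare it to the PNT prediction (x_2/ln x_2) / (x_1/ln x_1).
π(487)/π(138) = 93/33 ≈ 2.8182;  PNT prediction ≈ 2.8099.

π(138) = 33 and π(487) = 93, so π(487)/π(138) ≈ 2.8182. The PNT-predicted ratio is (487/ln(487)) / (138/ln(138)) ≈ 2.8099. The two agree to within a few percent, as expected.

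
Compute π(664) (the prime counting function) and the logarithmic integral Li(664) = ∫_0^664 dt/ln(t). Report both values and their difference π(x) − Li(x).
π(664) = 121;  Li(664) ≈ 127.57;  π(x) − Li(x) ≈ -6.57.

Direct count of primes ≤ 664 gives π(664) = 121. Numerical evaluation of the logarithmic integral gives Li(664) ≈ 127.57. The difference π(x) − Li(x) ≈ -6.57 is typically negative for small/moderate x (Li(x) overestimates), though Littlewood's theorem shows this sign changes infinitely often.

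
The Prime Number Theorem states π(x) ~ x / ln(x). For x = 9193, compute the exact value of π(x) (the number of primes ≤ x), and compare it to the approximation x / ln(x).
π(9193) = 1139;  x/ln(x) ≈ 1007.32;  relative error ≈ 11.56%.

Directly count primes up to 9193: π(9193) = 1139. The PNT approximation gives 9193/ln(9193) ≈ 9193/9.12620 ≈ 1007.32. Relative error (π(x) − x/ln(x)) / π(x) ≈ 11.56%; the approximation is known to undercount slightly (Li(x) is a better estimate).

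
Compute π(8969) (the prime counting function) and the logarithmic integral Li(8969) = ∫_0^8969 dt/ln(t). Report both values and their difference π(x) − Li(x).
π(8969) = 1115;  Li(8969) ≈ 1133.54;  π(x) − Li(x) ≈ -18.54.

Direct count of primes ≤ 8969 gives π(8969) = 1115. Numerical evaluation of the logarithmic integral gives Li(8969) ≈ 1133.54. The difference π(x) − Li(x) ≈ -18.54 is typically negative for small/moderate x (Li(x) overestimates), though Littlewood's theorem shows this sign changes infinitely often.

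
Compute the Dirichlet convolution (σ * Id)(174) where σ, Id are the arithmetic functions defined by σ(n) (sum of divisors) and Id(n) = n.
(σ * Id)(174) = 2065

Divisors of 174: [1, 2, 3, 6, 29, 58, 87, 174]. For each d | 174:
  d = 1: σ(1) · Id(174/1) = 1 · 174 = 174
  d = 2: σ(2) · Id(174/2) = 3 · 87 = 261
  d = 3: σ(3) · Id(174/3) = 4 · 58 = 232
  d = 6: σ(6) · Id(174/6) = 12 · 29 = 348
  d = 29: σ(29) · Id(174/29) = 30 · 6 = 180
  d = 58: σ(58) · Id(174/58) = 90 · 3 = 270
  d = 87: σ(87) · Id(174/87) = 120 · 2 = 240
  d = 174: σ(174) · Id(174/174) = 360 · 1 = 360
Summing: (σ * Id)(174) = 174 + 261 + 232 + 348 + 180 + 270 + 240 + 360 = 2065.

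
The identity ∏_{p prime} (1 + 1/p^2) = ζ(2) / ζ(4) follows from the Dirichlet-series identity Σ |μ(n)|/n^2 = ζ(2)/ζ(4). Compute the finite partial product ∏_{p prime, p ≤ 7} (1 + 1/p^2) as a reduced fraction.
∏ = 650/441

The primes p ≤ 7 are [2, 3, 5, 7]. For each, (1 + 1/p^2) = (p^2 + 1)/p^2. Multiplying these fractions over p ∈ [2, 3, 5, 7] gives 650/441. (In the limit P → ∞ this tends to ζ(2)/ζ(4).)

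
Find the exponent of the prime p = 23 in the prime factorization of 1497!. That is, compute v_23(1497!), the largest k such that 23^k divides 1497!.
v_23(1497!) = 67

Legendre's formula: v_p(n!) = Σ_{k ≥ 1} ⌊n / p^k⌋. For p = 23, n = 1497, the terms are:
  ⌊1497/23^1⌋ = ⌊1497/23⌋ = 65
  ⌊1497/23^2⌋ = ⌊1497/529⌋ = 2
(the next term ⌊1497/23^3⌋ = 0, terminating the sum). Summing: v_23(1497!) = 65 + 2 = 67.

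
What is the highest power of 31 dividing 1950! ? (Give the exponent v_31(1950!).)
v_31(1950!) = 64

Legendre's formula: v_p(n!) = Σ_{k ≥ 1} ⌊n / p^k⌋. For p = 31, n = 1950, the terms are:
  ⌊1950/31^1⌋ = ⌊1950/31⌋ = 62
  ⌊1950/31^2⌋ = ⌊1950/961⌋ = 2
(the next term ⌊1950/31^3⌋ = 0, terminating the sum). Summing: v_31(1950!) = 62 + 2 = 64.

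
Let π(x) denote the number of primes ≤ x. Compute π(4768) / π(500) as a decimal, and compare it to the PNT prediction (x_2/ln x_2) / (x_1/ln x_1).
π(4768)/π(500) = 641/95 ≈ 6.7474;  PNT prediction ≈ 6.9970.

π(500) = 95 and π(4768) = 641, so π(4768)/π(500) ≈ 6.7474. The PNT-predicted ratio is (4768/ln(4768)) / (500/ln(500)) ≈ 6.9970. The two agree to within a few percent, as expected.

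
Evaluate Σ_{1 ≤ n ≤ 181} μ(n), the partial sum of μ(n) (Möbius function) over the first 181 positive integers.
Σ_{n ≤ 181} μ(n) = -4

Compute μ(n) for each 1 ≤ n ≤ 181: μ(1) = 1, μ(2) = -1, μ(3) = -1, μ(4) = 0, μ(5) = -1, μ(6) = 1, μ(7) = -1, μ(8) = 0, μ(9) = 0, μ(10) = 1, μ(11) = -1, μ(12) = 0, μ(13) = -1, μ(14) = 1, μ(15) = 1, μ(16) = 0, μ(17) = -1, μ(18) = 0, μ(19) = -1, μ(20) = 0, μ(21) = 1, μ(22) = 1, μ(23) = -1, μ(24) = 0, μ(25) = 0, μ(26) = 1, μ(27) = 0, μ(28) = 0, μ(29) = -1, μ(30) = -1, μ(31) = -1, μ(32) = 0, μ(33) = 1, μ(34) = 1, μ(35) = 1, μ(36) = 0, μ(37) = -1, μ(38) = 1, μ(39) = 1, μ(40) = 0, μ(41) = -1, μ(42) = -1, μ(43) = -1, μ(44) = 0, μ(45) = 0, μ(46) = 1, μ(47) = -1, μ(48) = 0, μ(49) = 0, μ(50) = 0, μ(51) = 1, μ(52) = 0, μ(53) = -1, μ(54) = 0, μ(55) = 1, μ(56) = 0, μ(57) = 1, μ(58) = 1, μ(59) = -1, μ(60) = 0, μ(61) = -1, μ(62) = 1, μ(63) = 0, μ(64) = 0, μ(65) = 1, μ(66) = -1, μ(67) = -1, μ(68) = 0, μ(69) = 1, μ(70) = -1, μ(71) = -1, μ(72) = 0, μ(73) = -1, μ(74) = 1, μ(75) = 0, μ(76) = 0, μ(77) = 1, μ(78) = -1, μ(79) = -1, μ(80) = 0, μ(81) = 0, μ(82) = 1, μ(83) = -1, μ(84) = 0, μ(85) = 1, μ(86) = 1, μ(87) = 1, μ(88) = 0, μ(89) = -1, μ(90) = 0, μ(91) = 1, μ(92) = 0, μ(93) = 1, μ(94) = 1, μ(95) = 1, μ(96) = 0, μ(97) = -1, μ(98) = 0, μ(99) = 0, μ(100) = 0, μ(101) = -1, μ(102) = -1, μ(103) = -1, μ(104) = 0, μ(105) = -1, μ(106) = 1, μ(107) = -1, μ(108) = 0, μ(109) = -1, μ(110) = -1, μ(111) = 1, μ(112) = 0, μ(113) = -1, μ(114) = -1, μ(115) = 1, μ(116) = 0, μ(117) = 0, μ(118) = 1, μ(119) = 1, μ(120) = 0, μ(121) = 0, μ(122) = 1, μ(123) = 1, μ(124) = 0, μ(125) = 0, μ(126) = 0, μ(127) = -1, μ(128) = 0, μ(129) = 1, μ(130) = -1, μ(131) = -1, μ(132) = 0, μ(133) = 1, μ(134) = 1, μ(135) = 0, μ(136) = 0, μ(137) = -1, μ(138) = -1, μ(139) = -1, μ(140) = 0, μ(141) = 1, μ(142) = 1, μ(143) = 1, μ(144) = 0, μ(145) = 1, μ(146) = 1, μ(147) = 0, μ(148) = 0, μ(149) = -1, μ(150) = 0, μ(151) = -1, μ(152) = 0, μ(153) = 0, μ(154) = -1, μ(155) = 1, μ(156) = 0, μ(157) = -1, μ(158) = 1, μ(159) = 1, μ(160) = 0, μ(161) = 1, μ(162) = 0, μ(163) = -1, μ(164) = 0, μ(165) = -1, μ(166) = 1, μ(167) = -1, μ(168) = 0, μ(169) = 0, μ(170) = -1, μ(171) = 0, μ(172) = 0, μ(173) = -1, μ(174) = -1, μ(175) = 0, μ(176) = 0, μ(177) = 1, μ(178) = 1, μ(179) = -1, μ(180) = 0, μ(181) = -1. Summing all 181 values: -4. (Mertens function M(x) = Σ_{n ≤ x} μ(n); on average M(x) should be small (PNT ⟺ M(x) = o(x)).)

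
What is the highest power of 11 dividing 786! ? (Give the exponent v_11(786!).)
v_11(786!) = 77

Legendre's formula: v_p(n!) = Σ_{k ≥ 1} ⌊n / p^k⌋. For p = 11, n = 786, the terms are:
  ⌊786/11^1⌋ = ⌊786/11⌋ = 71
  ⌊786/11^2⌋ = ⌊786/121⌋ = 6
(the next term ⌊786/11^3⌋ = 0, terminating the sum). Summing: v_11(786!) = 71 + 6 = 77.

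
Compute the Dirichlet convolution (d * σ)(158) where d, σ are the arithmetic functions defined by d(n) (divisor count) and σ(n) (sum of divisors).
(d * σ)(158) = 410

Divisors of 158: [1, 2, 79, 158]. For each d | 158:
  d = 1: d(1) · σ(158/1) = 1 · 240 = 240
  d = 2: d(2) · σ(158/2) = 2 · 80 = 160
  d = 79: d(79) · σ(158/79) = 2 · 3 = 6
  d = 158: d(158) · σ(158/158) = 4 · 1 = 4
Summing: (d * σ)(158) = 240 + 160 + 6 + 4 = 410.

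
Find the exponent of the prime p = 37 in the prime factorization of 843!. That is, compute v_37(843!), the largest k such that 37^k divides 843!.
v_37(843!) = 22

Legendre's formula: v_p(n!) = Σ_{k ≥ 1} ⌊n / p^k⌋. For p = 37, n = 843, the terms are:
  ⌊843/37^1⌋ = ⌊843/37⌋ = 22
(the next term ⌊843/37^2⌋ = 0, terminating the sum). Summing: v_37(843!) = 22 = 22.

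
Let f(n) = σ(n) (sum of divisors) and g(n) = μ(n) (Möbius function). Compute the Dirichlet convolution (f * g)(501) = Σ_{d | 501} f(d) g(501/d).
(σ * μ)(501) = 501

Divisors of 501: [1, 3, 167, 501]. For each d | 501:
  d = 1: σ(1) · μ(501/1) = 1 · 1 = 1
  d = 3: σ(3) · μ(501/3) = 4 · -1 = -4
  d = 167: σ(167) · μ(501/167) = 168 · -1 = -168
  d = 501: σ(501) · μ(501/501) = 672 · 1 = 672
Summing: (σ * μ)(501) = 1 + -4 + -168 + 672 = 501.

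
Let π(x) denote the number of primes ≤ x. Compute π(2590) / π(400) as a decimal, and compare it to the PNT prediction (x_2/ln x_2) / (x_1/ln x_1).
π(2590)/π(400) = 376/78 ≈ 4.8205;  PNT prediction ≈ 4.9361.

π(400) = 78 and π(2590) = 376, so π(2590)/π(400) ≈ 4.8205. The PNT-predicted ratio is (2590/ln(2590)) / (400/ln(400)) ≈ 4.9361. The two agree to within a few percent, as expected.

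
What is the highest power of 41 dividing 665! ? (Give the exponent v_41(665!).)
v_41(665!) = 16

Legendre's formula: v_p(n!) = Σ_{k ≥ 1} ⌊n / p^k⌋. For p = 41, n = 665, the terms are:
  ⌊665/41^1⌋ = ⌊665/41⌋ = 16
(the next term ⌊665/41^2⌋ = 0, terminating the sum). Summing: v_41(665!) = 16 = 16.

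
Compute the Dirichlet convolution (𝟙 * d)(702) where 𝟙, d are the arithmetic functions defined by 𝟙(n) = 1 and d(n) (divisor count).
(𝟙 * d)(702) = 90

Divisors of 702: [1, 2, 3, 6, 9, 13, 18, 26, 27, 39, 54, 78, 117, 234, 351, 702]. For each d | 702:
  d = 1: 𝟙(1) · d(702/1) = 1 · 16 = 16
  d = 2: 𝟙(2) · d(702/2) = 1 · 8 = 8
  d = 3: 𝟙(3) · d(702/3) = 1 · 12 = 12
  d = 6: 𝟙(6) · d(702/6) = 1 · 6 = 6
  d = 9: 𝟙(9) · d(702/9) = 1 · 8 = 8
  d = 13: 𝟙(13) · d(702/13) = 1 · 8 = 8
  d = 18: 𝟙(18) · d(702/18) = 1 · 4 = 4
  d = 26: 𝟙(26) · d(702/26) = 1 · 4 = 4
  d = 27: 𝟙(27) · d(702/27) = 1 · 4 = 4
  d = 39: 𝟙(39) · d(702/39) = 1 · 6 = 6
  d = 54: 𝟙(54) · d(702/54) = 1 · 2 = 2
  d = 78: 𝟙(78) · d(702/78) = 1 · 3 = 3
  d = 117: 𝟙(117) · d(702/117) = 1 · 4 = 4
  d = 234: 𝟙(234) · d(702/234) = 1 · 2 = 2
  d = 351: 𝟙(351) · d(702/351) = 1 · 2 = 2
  d = 702: 𝟙(702) · d(702/702) = 1 · 1 = 1
Summing: (𝟙 * d)(702) = 16 + 8 + 12 + 6 + 8 + 8 + 4 + 4 + 4 + 6 + 2 + 3 + 4 + 2 + 2 + 1 = 90.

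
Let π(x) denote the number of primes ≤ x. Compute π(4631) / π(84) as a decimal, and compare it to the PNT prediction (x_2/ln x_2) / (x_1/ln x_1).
π(4631)/π(84) = 624/23 ≈ 27.1304;  PNT prediction ≈ 28.9407.

π(84) = 23 and π(4631) = 624, so π(4631)/π(84) ≈ 27.1304. The PNT-predicted ratio is (4631/ln(4631)) / (84/ln(84)) ≈ 28.9407. The two agree to within a few percent, as expected.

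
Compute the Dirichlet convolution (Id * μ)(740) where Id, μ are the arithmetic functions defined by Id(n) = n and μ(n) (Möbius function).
(Id * μ)(740) = 288

Divisors of 740: [1, 2, 4, 5, 10, 20, 37, 74, 148, 185, 370, 740]. For each d | 740:
  d = 1: Id(1) · μ(740/1) = 1 · 0 = 0
  d = 2: Id(2) · μ(740/2) = 2 · -1 = -2
  d = 4: Id(4) · μ(740/4) = 4 · 1 = 4
  d = 5: Id(5) · μ(740/5) = 5 · 0 = 0
  d = 10: Id(10) · μ(740/10) = 10 · 1 = 10
  d = 20: Id(20) · μ(740/20) = 20 · -1 = -20
  d = 37: Id(37) · μ(740/37) = 37 · 0 = 0
  d = 74: Id(74) · μ(740/74) = 74 · 1 = 74
  d = 148: Id(148) · μ(740/148) = 148 · -1 = -148
  d = 185: Id(185) · μ(740/185) = 185 · 0 = 0
  d = 370: Id(370) · μ(740/370) = 370 · -1 = -370
  d = 740: Id(740) · μ(740/740) = 740 · 1 = 740
Summing: (Id * μ)(740) = 0 + -2 + 4 + 0 + 10 + -20 + 0 + 74 + -148 + 0 + -370 + 740 = 288.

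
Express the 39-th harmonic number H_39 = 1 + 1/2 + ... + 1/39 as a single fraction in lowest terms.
H_39 = 2066035355155033/485721041551200

Direct summation: H_39 = 1 + 1/2 + ... + 1/39. The least common denominator is lcm(1, ..., 39) = 5342931457063200; over this denominator the numerator is 5342931457063200 + 2671465728531600 + 1780977152354400 + 1335732864265800 + 1068586291412640 + 890488576177200 + 763275922437600 + 667866432132900 + 593659050784800 + 534293145706320 + 485721041551200 + 445244288088600 + 410994727466400 + 381637961218800 + 356195430470880 + 333933216066450 + 314290085709600 + 296829525392400 + 281206918792800 + 267146572853160 + 254425307479200 + 242860520775600 + 232301367698400 + 222622144044300 + 213717258282528 + 205497363733200 + 197886350261600 + 190818980609400 + 184239015760800 + 178097715235440 + 172352627647200 + 166966608033225 + 161907013850400 + 157145042854800 + 152655184487520 + 148414762696200 + 144403552893600 + 140603459396400 + 136998242488800 = 22726388906705363, so H_39 = 22726388906705363/5342931457063200; reducing by gcd(22726388906705363, 5342931457063200) = 11 gives 2066035355155033/485721041551200 ≈ 4.25354. (The PNT-adjacent estimate ln(39) + γ ≈ 4.24078 matches within O(1/n).)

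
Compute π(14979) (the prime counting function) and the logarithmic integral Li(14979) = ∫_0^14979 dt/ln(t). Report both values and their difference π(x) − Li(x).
π(14979) = 1753;  Li(14979) ≈ 1774.44;  π(x) − Li(x) ≈ -21.44.

Direct count of primes ≤ 14979 gives π(14979) = 1753. Numerical evaluation of the logarithmic integral gives Li(14979) ≈ 1774.44. The difference π(x) − Li(x) ≈ -21.44 is typically negative for small/moderate x (Li(x) overestimates), though Littlewood's theorem shows this sign changes infinitely often.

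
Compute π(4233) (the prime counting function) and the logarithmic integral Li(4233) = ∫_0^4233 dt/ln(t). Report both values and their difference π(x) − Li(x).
π(4233) = 580;  Li(4233) ≈ 593.36;  π(x) − Li(x) ≈ -13.36.

Direct count of primes ≤ 4233 gives π(4233) = 580. Numerical evaluation of the logarithmic integral gives Li(4233) ≈ 593.36. The difference π(x) − Li(x) ≈ -13.36 is typically negative for small/moderate x (Li(x) overestimates), though Littlewood's theorem shows this sign changes infinitely often.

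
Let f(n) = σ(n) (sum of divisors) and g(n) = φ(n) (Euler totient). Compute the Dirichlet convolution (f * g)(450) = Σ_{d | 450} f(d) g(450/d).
(σ * φ)(450) = 8100

Divisors of 450: [1, 2, 3, 5, 6, 9, 10, 15, 18, 25, 30, 45, 50, 75, 90, 150, 225, 450]. For each d | 450:
  d = 1: σ(1) · φ(450/1) = 1 · 120 = 120
  d = 2: σ(2) · φ(450/2) = 3 · 120 = 360
  d = 3: σ(3) · φ(450/3) = 4 · 40 = 160
  d = 5: σ(5) · φ(450/5) = 6 · 24 = 144
  d = 6: σ(6) · φ(450/6) = 12 · 40 = 480
  d = 9: σ(9) · φ(450/9) = 13 · 20 = 260
  d = 10: σ(10) · φ(450/10) = 18 · 24 = 432
  d = 15: σ(15) · φ(450/15) = 24 · 8 = 192
  d = 18: σ(18) · φ(450/18) = 39 · 20 = 780
  d = 25: σ(25) · φ(450/25) = 31 · 6 = 186
  d = 30: σ(30) · φ(450/30) = 72 · 8 = 576
  d = 45: σ(45) · φ(450/45) = 78 · 4 = 312
  d = 50: σ(50) · φ(450/50) = 93 · 6 = 558
  d = 75: σ(75) · φ(450/75) = 124 · 2 = 248
  d = 90: σ(90) · φ(450/90) = 234 · 4 = 936
  d = 150: σ(150) · φ(450/150) = 372 · 2 = 744
  d = 225: σ(225) · φ(450/225) = 403 · 1 = 403
  d = 450: σ(450) · φ(450/450) = 1209 · 1 = 1209
Summing: (σ * φ)(450) = 120 + 360 + 160 + 144 + 480 + 260 + 432 + 192 + 780 + 186 + 576 + 312 + 558 + 248 + 936 + 744 + 403 + 1209 = 8100.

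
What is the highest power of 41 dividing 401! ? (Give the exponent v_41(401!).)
v_41(401!) = 9

Legendre's formula: v_p(n!) = Σ_{k ≥ 1} ⌊n / p^k⌋. For p = 41, n = 401, the terms are:
  ⌊401/41^1⌋ = ⌊401/41⌋ = 9
(the next term ⌊401/41^2⌋ = 0, terminating the sum). Summing: v_41(401!) = 9 = 9.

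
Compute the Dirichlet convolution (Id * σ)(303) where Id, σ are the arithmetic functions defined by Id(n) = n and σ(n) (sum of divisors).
(Id * σ)(303) = 1421

Divisors of 303: [1, 3, 101, 303]. For each d | 303:
  d = 1: Id(1) · σ(303/1) = 1 · 408 = 408
  d = 3: Id(3) · σ(303/3) = 3 · 102 = 306
  d = 101: Id(101) · σ(303/101) = 101 · 4 = 404
  d = 303: Id(303) · σ(303/303) = 303 · 1 = 303
Summing: (Id * σ)(303) = 408 + 306 + 404 + 303 = 1421.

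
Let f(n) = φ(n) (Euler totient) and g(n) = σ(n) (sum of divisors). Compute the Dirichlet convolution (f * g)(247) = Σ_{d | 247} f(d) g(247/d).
(φ * σ)(247) = 988

Divisors of 247: [1, 13, 19, 247]. For each d | 247:
  d = 1: φ(1) · σ(247/1) = 1 · 280 = 280
  d = 13: φ(13) · σ(247/13) = 12 · 20 = 240
  d = 19: φ(19) · σ(247/19) = 18 · 14 = 252
  d = 247: φ(247) · σ(247/247) = 216 · 1 = 216
Summing: (φ * σ)(247) = 280 + 240 + 252 + 216 = 988.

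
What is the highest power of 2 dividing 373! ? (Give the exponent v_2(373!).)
v_2(373!) = 367

Legendre's formula: v_p(n!) = Σ_{k ≥ 1} ⌊n / p^k⌋. For p = 2, n = 373, the terms are:
  ⌊373/2^1⌋ = ⌊373/2⌋ = 186
  ⌊373/2^2⌋ = ⌊373/4⌋ = 93
  ⌊373/2^3⌋ = ⌊373/8⌋ = 46
  ⌊373/2^4⌋ = ⌊373/16⌋ = 23
  ⌊373/2^5⌋ = ⌊373/32⌋ = 11
  ⌊373/2^6⌋ = ⌊373/64⌋ = 5
  ⌊373/2^7⌋ = ⌊373/128⌋ = 2
  ⌊373/2^8⌋ = ⌊373/256⌋ = 1
(the next term ⌊373/2^9⌋ = 0, terminating the sum). Summing: v_2(373!) = 186 + 93 + 46 + 23 + 11 + 5 + 2 + 1 = 367.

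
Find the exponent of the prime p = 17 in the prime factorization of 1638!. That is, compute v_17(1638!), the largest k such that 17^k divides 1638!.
v_17(1638!) = 101

Legendre's formula: v_p(n!) = Σ_{k ≥ 1} ⌊n / p^k⌋. For p = 17, n = 1638, the terms are:
  ⌊1638/17^1⌋ = ⌊1638/17⌋ = 96
  ⌊1638/17^2⌋ = ⌊1638/289⌋ = 5
(the next term ⌊1638/17^3⌋ = 0, terminating the sum). Summing: v_17(1638!) = 96 + 5 = 101.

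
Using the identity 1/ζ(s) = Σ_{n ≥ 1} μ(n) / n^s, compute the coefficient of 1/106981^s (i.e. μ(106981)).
μ(106981) = 1

Factor n = 106981 = 7 · 17 · 29 · 31. μ(n) = 0 if any exponent ≥ 2 (not squarefree); otherwise μ(n) = (−1)^{ω(n)} where ω(n) is the number of distinct prime factors. Applying: μ(106981) = 1.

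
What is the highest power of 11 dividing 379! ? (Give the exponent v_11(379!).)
v_11(379!) = 37

Legendre's formula: v_p(n!) = Σ_{k ≥ 1} ⌊n / p^k⌋. For p = 11, n = 379, the terms are:
  ⌊379/11^1⌋ = ⌊379/11⌋ = 34
  ⌊379/11^2⌋ = ⌊379/121⌋ = 3
(the next term ⌊379/11^3⌋ = 0, terminating the sum). Summing: v_11(379!) = 34 + 3 = 37.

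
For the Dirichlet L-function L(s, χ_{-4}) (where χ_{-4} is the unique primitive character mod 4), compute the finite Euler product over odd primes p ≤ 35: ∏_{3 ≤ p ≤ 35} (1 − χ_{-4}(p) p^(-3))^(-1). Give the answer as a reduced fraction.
∏ = 16829566118167783909225/17369167366519535960064

The odd primes p ≤ 35 are [3, 5, 7, 11, 13, 17, 19, 23, 29, 31]. For each, χ(p) = 1 if p ≡ 1 mod 4, χ(p) = −1 if p ≡ 3 mod 4. Taking (1 − χ(p)/p^3)^(-1) = p^3/(p^3 − χ(p)): (1 − (-1)/3^3)^(-1) · (1 − (1)/5^3)^(-1) · (1 − (-1)/7^3)^(-1) · (1 − (-1)/11^3)^(-1) · (1 − (1)/13^3)^(-1) · (1 − (1)/17^3)^(-1) · (1 − (-1)/19^3)^(-1) · (1 − (-1)/23^3)^(-1) · (1 − (1)/29^3)^(-1) · (1 − (-1)/31^3)^(-1) = 16829566118167783909225/17369167366519535960064.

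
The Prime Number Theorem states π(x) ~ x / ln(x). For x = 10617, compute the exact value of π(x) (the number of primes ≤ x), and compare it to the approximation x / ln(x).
π(10617) = 1295;  x/ln(x) ≈ 1145.28;  relative error ≈ 11.56%.

Directly count primes up to 10617: π(10617) = 1295. The PNT approximation gives 10617/ln(10617) ≈ 10617/9.27021 ≈ 1145.28. Relative error (π(x) − x/ln(x)) / π(x) ≈ 11.56%; the approximation is known to undercount slightly (Li(x) is a better estimate).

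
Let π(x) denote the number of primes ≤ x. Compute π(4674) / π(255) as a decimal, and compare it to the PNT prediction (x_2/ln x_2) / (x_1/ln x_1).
π(4674)/π(255) = 632/54 ≈ 11.7037;  PNT prediction ≈ 12.0202.

π(255) = 54 and π(4674) = 632, so π(4674)/π(255) ≈ 11.7037. The PNT-predicted ratio is (4674/ln(4674)) / (255/ln(255)) ≈ 12.0202. The two agree to within a few percent, as expected.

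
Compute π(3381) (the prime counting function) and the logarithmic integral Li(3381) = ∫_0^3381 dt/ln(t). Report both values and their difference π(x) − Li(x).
π(3381) = 476;  Li(3381) ≈ 489.99;  π(x) − Li(x) ≈ -13.99.

Direct count of primes ≤ 3381 gives π(3381) = 476. Numerical evaluation of the logarithmic integral gives Li(3381) ≈ 489.99. The difference π(x) − Li(x) ≈ -13.99 is typically negative for small/moderate x (Li(x) overestimates), though Littlewood's theorem shows this sign changes infinitely often.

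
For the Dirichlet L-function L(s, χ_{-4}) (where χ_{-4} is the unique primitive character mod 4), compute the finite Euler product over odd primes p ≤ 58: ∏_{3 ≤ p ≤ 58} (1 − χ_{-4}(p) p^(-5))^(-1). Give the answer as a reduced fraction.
∏ = 241552412610573346540717288090615330738043013683948985221451329316738054554305/242484077809603940117660402752750309983134701869309180441833184178683110227968

The odd primes p ≤ 58 are [3, 5, 7, 11, 13, 17, 19, 23, 29, 31, 37, 41, 43, 47, 53]. For each, χ(p) = 1 if p ≡ 1 mod 4, χ(p) = −1 if p ≡ 3 mod 4. Taking (1 − χ(p)/p^5)^(-1) = p^5/(p^5 − χ(p)): (1 − (-1)/3^5)^(-1) · (1 − (1)/5^5)^(-1) · (1 − (-1)/7^5)^(-1) · (1 − (-1)/11^5)^(-1) · (1 − (1)/13^5)^(-1) · (1 − (1)/17^5)^(-1) · (1 − (-1)/19^5)^(-1) · (1 − (-1)/23^5)^(-1) · (1 − (1)/29^5)^(-1) · (1 − (-1)/31^5)^(-1) · (1 − (1)/37^5)^(-1) · (1 − (1)/41^5)^(-1) · (1 − (-1)/43^5)^(-1) · (1 − (-1)/47^5)^(-1) · (1 − (1)/53^5)^(-1) = 241552412610573346540717288090615330738043013683948985221451329316738054554305/242484077809603940117660402752750309983134701869309180441833184178683110227968.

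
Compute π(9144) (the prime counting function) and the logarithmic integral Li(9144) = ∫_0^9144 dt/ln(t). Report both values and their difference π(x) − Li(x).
π(9144) = 1133;  Li(9144) ≈ 1152.75;  π(x) − Li(x) ≈ -19.75.

Direct count of primes ≤ 9144 gives π(9144) = 1133. Numerical evaluation of the logarithmic integral gives Li(9144) ≈ 1152.75. The difference π(x) − Li(x) ≈ -19.75 is typically negative for small/moderate x (Li(x) overestimates), though Littlewood's theorem shows this sign changes infinitely often.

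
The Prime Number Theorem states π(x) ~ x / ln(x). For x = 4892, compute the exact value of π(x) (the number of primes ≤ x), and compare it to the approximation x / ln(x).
π(4892) = 654;  x/ln(x) ≈ 575.84;  relative error ≈ 11.95%.

Directly count primes up to 4892: π(4892) = 654. The PNT approximation gives 4892/ln(4892) ≈ 4892/8.49536 ≈ 575.84. Relative error (π(x) − x/ln(x)) / π(x) ≈ 11.95%; the approximation is known to undercount slightly (Li(x) is a better estimate).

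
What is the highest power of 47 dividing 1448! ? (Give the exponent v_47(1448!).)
v_47(1448!) = 30

Legendre's formula: v_p(n!) = Σ_{k ≥ 1} ⌊n / p^k⌋. For p = 47, n = 1448, the terms are:
  ⌊1448/47^1⌋ = ⌊1448/47⌋ = 30
(the next term ⌊1448/47^2⌋ = 0, terminating the sum). Summing: v_47(1448!) = 30 = 30.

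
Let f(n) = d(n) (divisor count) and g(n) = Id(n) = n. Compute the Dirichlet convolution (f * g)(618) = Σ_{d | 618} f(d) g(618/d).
(d * Id)(618) = 2100

Divisors of 618: [1, 2, 3, 6, 103, 206, 309, 618]. For each d | 618:
  d = 1: d(1) · Id(618/1) = 1 · 618 = 618
  d = 2: d(2) · Id(618/2) = 2 · 309 = 618
  d = 3: d(3) · Id(618/3) = 2 · 206 = 412
  d = 6: d(6) · Id(618/6) = 4 · 103 = 412
  d = 103: d(103) · Id(618/103) = 2 · 6 = 12
  d = 206: d(206) · Id(618/206) = 4 · 3 = 12
  d = 309: d(309) · Id(618/309) = 4 · 2 = 8
  d = 618: d(618) · Id(618/618) = 8 · 1 = 8
Summing: (d * Id)(618) = 618 + 618 + 412 + 412 + 12 + 12 + 8 + 8 = 2100.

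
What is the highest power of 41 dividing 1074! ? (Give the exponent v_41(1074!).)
v_41(1074!) = 26

Legendre's formula: v_p(n!) = Σ_{k ≥ 1} ⌊n / p^k⌋. For p = 41, n = 1074, the terms are:
  ⌊1074/41^1⌋ = ⌊1074/41⌋ = 26
(the next term ⌊1074/41^2⌋ = 0, terminating the sum). Summing: v_41(1074!) = 26 = 26.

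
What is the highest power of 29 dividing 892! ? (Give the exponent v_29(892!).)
v_29(892!) = 31

Legendre's formula: v_p(n!) = Σ_{k ≥ 1} ⌊n / p^k⌋. For p = 29, n = 892, the terms are:
  ⌊892/29^1⌋ = ⌊892/29⌋ = 30
  ⌊892/29^2⌋ = ⌊892/841⌋ = 1
(the next term ⌊892/29^3⌋ = 0, terminating the sum). Summing: v_29(892!) = 30 + 1 = 31.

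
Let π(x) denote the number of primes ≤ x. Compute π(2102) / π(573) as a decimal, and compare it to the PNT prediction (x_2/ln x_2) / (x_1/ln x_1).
π(2102)/π(573) = 317/105 ≈ 3.0190;  PNT prediction ≈ 3.0452.

π(573) = 105 and π(2102) = 317, so π(2102)/π(573) ≈ 3.0190. The PNT-predicted ratio is (2102/ln(2102)) / (573/ln(573)) ≈ 3.0452. The two agree to within a few percent, as expected.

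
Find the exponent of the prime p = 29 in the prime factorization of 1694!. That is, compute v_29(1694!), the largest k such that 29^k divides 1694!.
v_29(1694!) = 60

Legendre's formula: v_p(n!) = Σ_{k ≥ 1} ⌊n / p^k⌋. For p = 29, n = 1694, the terms are:
  ⌊1694/29^1⌋ = ⌊1694/29⌋ = 58
  ⌊1694/29^2⌋ = ⌊1694/841⌋ = 2
(the next term ⌊1694/29^3⌋ = 0, terminating the sum). Summing: v_29(1694!) = 58 + 2 = 60.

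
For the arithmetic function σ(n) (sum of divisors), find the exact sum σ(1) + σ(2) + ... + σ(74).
Σ_{n ≤ 74} σ(n) = 4520

Compute σ(n) for each 1 ≤ n ≤ 74: σ(1) = 1, σ(2) = 3, σ(3) = 4, σ(4) = 7, σ(5) = 6, σ(6) = 12, σ(7) = 8, σ(8) = 15, σ(9) = 13, σ(10) = 18, σ(11) = 12, σ(12) = 28, σ(13) = 14, σ(14) = 24, σ(15) = 24, σ(16) = 31, σ(17) = 18, σ(18) = 39, σ(19) = 20, σ(20) = 42, σ(21) = 32, σ(22) = 36, σ(23) = 24, σ(24) = 60, σ(25) = 31, σ(26) = 42, σ(27) = 40, σ(28) = 56, σ(29) = 30, σ(30) = 72, σ(31) = 32, σ(32) = 63, σ(33) = 48, σ(34) = 54, σ(35) = 48, σ(36) = 91, σ(37) = 38, σ(38) = 60, σ(39) = 56, σ(40) = 90, σ(41) = 42, σ(42) = 96, σ(43) = 44, σ(44) = 84, σ(45) = 78, σ(46) = 72, σ(47) = 48, σ(48) = 124, σ(49) = 57, σ(50) = 93, σ(51) = 72, σ(52) = 98, σ(53) = 54, σ(54) = 120, σ(55) = 72, σ(56) = 120, σ(57) = 80, σ(58) = 90, σ(59) = 60, σ(60) = 168, σ(61) = 62, σ(62) = 96, σ(63) = 104, σ(64) = 127, σ(65) = 84, σ(66) = 144, σ(67) = 68, σ(68) = 126, σ(69) = 96, σ(70) = 144, σ(71) = 72, σ(72) = 195, σ(73) = 74, σ(74) = 114. Summing all 74 values: 4520. (Average order: Σ_{n ≤ x} σ(n) ~ (π²/12) x². For x = 74, (π²/12)·74² ≈ 4503.83.)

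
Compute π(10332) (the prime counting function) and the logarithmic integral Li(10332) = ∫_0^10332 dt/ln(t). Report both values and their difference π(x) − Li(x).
π(10332) = 1267;  Li(10332) ≈ 1282.12;  π(x) − Li(x) ≈ -15.12.

Direct count of primes ≤ 10332 gives π(10332) = 1267. Numerical evaluation of the logarithmic integral gives Li(10332) ≈ 1282.12. The difference π(x) − Li(x) ≈ -15.12 is typically negative for small/moderate x (Li(x) overestimates), though Littlewood's theorem shows this sign changes infinitely often.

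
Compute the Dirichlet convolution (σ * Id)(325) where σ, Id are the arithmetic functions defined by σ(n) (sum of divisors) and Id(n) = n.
(σ * Id)(325) = 2322

Divisors of 325: [1, 5, 13, 25, 65, 325]. For each d | 325:
  d = 1: σ(1) · Id(325/1) = 1 · 325 = 325
  d = 5: σ(5) · Id(325/5) = 6 · 65 = 390
  d = 13: σ(13) · Id(325/13) = 14 · 25 = 350
  d = 25: σ(25) · Id(325/25) = 31 · 13 = 403
  d = 65: σ(65) · Id(325/65) = 84 · 5 = 420
  d = 325: σ(325) · Id(325/325) = 434 · 1 = 434
Summing: (σ * Id)(325) = 325 + 390 + 350 + 403 + 420 + 434 = 2322.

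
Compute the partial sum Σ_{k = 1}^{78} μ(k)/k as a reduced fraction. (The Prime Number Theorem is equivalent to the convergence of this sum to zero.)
Σ μ(k)/k = -34226814962907926308826941/2715312039949934943374754898

Values of μ(k) for 1 ≤ k ≤ 78: μ(1) = 1, μ(2) = -1, μ(3) = -1, μ(5) = -1, μ(6) = 1, μ(7) = -1, μ(10) = 1, μ(11) = -1, μ(13) = -1, μ(14) = 1, μ(15) = 1, μ(17) = -1, μ(19) = -1, μ(21) = 1, μ(22) = 1, μ(23) = -1, μ(26) = 1, μ(29) = -1, μ(30) = -1, μ(31) = -1, μ(33) = 1, μ(34) = 1, μ(35) = 1, μ(37) = -1, μ(38) = 1, μ(39) = 1, μ(41) = -1, μ(42) = -1, μ(43) = -1, μ(46) = 1, μ(47) = -1, μ(51) = 1, μ(53) = -1, μ(55) = 1, μ(57) = 1, μ(58) = 1, μ(59) = -1, μ(61) = -1, μ(62) = 1, μ(65) = 1, μ(66) = -1, μ(67) = -1, μ(69) = 1, μ(70) = -1, μ(71) = -1, μ(73) = -1, μ(74) = 1, μ(77) = 1, μ(78) = -1, with μ = 0 on non-squarefree integers. Summing μ(k)/k for k where μ(k) ≠ 0 gives -34226814962907926308826941/2715312039949934943374754898 ≈ -0.0126. (PNT ⟺ this sum → 0 as n → ∞.)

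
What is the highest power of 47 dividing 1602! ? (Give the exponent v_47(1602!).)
v_47(1602!) = 34

Legendre's formula: v_p(n!) = Σ_{k ≥ 1} ⌊n / p^k⌋. For p = 47, n = 1602, the terms are:
  ⌊1602/47^1⌋ = ⌊1602/47⌋ = 34
(the next term ⌊1602/47^2⌋ = 0, terminating the sum). Summing: v_47(1602!) = 34 = 34.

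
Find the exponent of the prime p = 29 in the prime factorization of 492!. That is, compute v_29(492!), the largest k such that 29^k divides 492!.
v_29(492!) = 16

Legendre's formula: v_p(n!) = Σ_{k ≥ 1} ⌊n / p^k⌋. For p = 29, n = 492, the terms are:
  ⌊492/29^1⌋ = ⌊492/29⌋ = 16
(the next term ⌊492/29^2⌋ = 0, terminating the sum). Summing: v_29(492!) = 16 = 16.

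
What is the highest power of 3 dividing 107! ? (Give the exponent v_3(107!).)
v_3(107!) = 50

Legendre's formula: v_p(n!) = Σ_{k ≥ 1} ⌊n / p^k⌋. For p = 3, n = 107, the terms are:
  ⌊107/3^1⌋ = ⌊107/3⌋ = 35
  ⌊107/3^2⌋ = ⌊107/9⌋ = 11
  ⌊107/3^3⌋ = ⌊107/27⌋ = 3
  ⌊107/3^4⌋ = ⌊107/81⌋ = 1
(the next term ⌊107/3^5⌋ = 0, terminating the sum). Summing: v_3(107!) = 35 + 11 + 3 + 1 = 50.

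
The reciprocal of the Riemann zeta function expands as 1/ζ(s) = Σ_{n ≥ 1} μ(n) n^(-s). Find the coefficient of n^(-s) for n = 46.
μ(46) = 1

Factor n = 46 = 2 · 23. μ(n) = 0 if any exponent ≥ 2 (not squarefree); otherwise μ(n) = (−1)^{ω(n)} where ω(n) is the number of distinct prime factors. Applying: μ(46) = 1.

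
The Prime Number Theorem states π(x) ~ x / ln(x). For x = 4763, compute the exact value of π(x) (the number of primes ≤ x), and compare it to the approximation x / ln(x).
π(4763) = 641;  x/ln(x) ≈ 562.43;  relative error ≈ 12.26%.

Directly count primes up to 4763: π(4763) = 641. The PNT approximation gives 4763/ln(4763) ≈ 4763/8.46863 ≈ 562.43. Relative error (π(x) − x/ln(x)) / π(x) ≈ 12.26%; the approximation is known to undercount slightly (Li(x) is a better estimate).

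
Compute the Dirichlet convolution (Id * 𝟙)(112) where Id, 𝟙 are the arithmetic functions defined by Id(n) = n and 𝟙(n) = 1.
(Id * 𝟙)(112) = 248

Divisors of 112: [1, 2, 4, 7, 8, 14, 16, 28, 56, 112]. For each d | 112:
  d = 1: Id(1) · 𝟙(112/1) = 1 · 1 = 1
  d = 2: Id(2) · 𝟙(112/2) = 2 · 1 = 2
  d = 4: Id(4) · 𝟙(112/4) = 4 · 1 = 4
  d = 7: Id(7) · 𝟙(112/7) = 7 · 1 = 7
  d = 8: Id(8) · 𝟙(112/8) = 8 · 1 = 8
  d = 14: Id(14) · 𝟙(112/14) = 14 · 1 = 14
  d = 16: Id(16) · 𝟙(112/16) = 16 · 1 = 16
  d = 28: Id(28) · 𝟙(112/28) = 28 · 1 = 28
  d = 56: Id(56) · 𝟙(112/56) = 56 · 1 = 56
  d = 112: Id(112) · 𝟙(112/112) = 112 · 1 = 112
Summing: (Id * 𝟙)(112) = 1 + 2 + 4 + 7 + 8 + 14 + 16 + 28 + 56 + 112 = 248.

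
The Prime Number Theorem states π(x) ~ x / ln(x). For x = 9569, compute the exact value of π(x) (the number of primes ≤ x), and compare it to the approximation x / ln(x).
π(9569) = 1183;  x/ln(x) ≈ 1043.93;  relative error ≈ 11.76%.

Directly count primes up to 9569: π(9569) = 1183. The PNT approximation gives 9569/ln(9569) ≈ 9569/9.16628 ≈ 1043.93. Relative error (π(x) − x/ln(x)) / π(x) ≈ 11.76%; the approximation is known to undercount slightly (Li(x) is a better estimate).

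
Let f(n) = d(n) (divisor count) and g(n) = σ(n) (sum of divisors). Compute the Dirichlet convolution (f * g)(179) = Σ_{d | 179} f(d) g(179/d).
(d * σ)(179) = 182

Divisors of 179: [1, 179]. For each d | 179:
  d = 1: d(1) · σ(179/1) = 1 · 180 = 180
  d = 179: d(179) · σ(179/179) = 2 · 1 = 2
Summing: (d * σ)(179) = 180 + 2 = 182.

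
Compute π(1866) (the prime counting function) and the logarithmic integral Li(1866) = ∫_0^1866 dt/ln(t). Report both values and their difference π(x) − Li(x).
π(1866) = 284;  Li(1866) ≈ 297.10;  π(x) − Li(x) ≈ -13.10.

Direct count of primes ≤ 1866 gives π(1866) = 284. Numerical evaluation of the logarithmic integral gives Li(1866) ≈ 297.10. The difference π(x) − Li(x) ≈ -13.10 is typically negative for small/moderate x (Li(x) overestimates), though Littlewood's theorem shows this sign changes infinitely often.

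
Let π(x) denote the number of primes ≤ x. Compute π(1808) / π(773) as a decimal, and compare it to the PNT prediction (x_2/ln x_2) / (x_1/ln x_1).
π(1808)/π(773) = 279/137 ≈ 2.0365;  PNT prediction ≈ 2.0740.

π(773) = 137 and π(1808) = 279, so π(1808)/π(773) ≈ 2.0365. The PNT-predicted ratio is (1808/ln(1808)) / (773/ln(773)) ≈ 2.0740. The two agree to within a few percent, as expected.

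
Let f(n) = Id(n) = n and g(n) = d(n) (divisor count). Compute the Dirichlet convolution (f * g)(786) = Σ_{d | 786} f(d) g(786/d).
(Id * d)(786) = 2660

Divisors of 786: [1, 2, 3, 6, 131, 262, 393, 786]. For each d | 786:
  d = 1: Id(1) · d(786/1) = 1 · 8 = 8
  d = 2: Id(2) · d(786/2) = 2 · 4 = 8
  d = 3: Id(3) · d(786/3) = 3 · 4 = 12
  d = 6: Id(6) · d(786/6) = 6 · 2 = 12
  d = 131: Id(131) · d(786/131) = 131 · 4 = 524
  d = 262: Id(262) · d(786/262) = 262 · 2 = 524
  d = 393: Id(393) · d(786/393) = 393 · 2 = 786
  d = 786: Id(786) · d(786/786) = 786 · 1 = 786
Summing: (Id * d)(786) = 8 + 8 + 12 + 12 + 524 + 524 + 786 + 786 = 2660.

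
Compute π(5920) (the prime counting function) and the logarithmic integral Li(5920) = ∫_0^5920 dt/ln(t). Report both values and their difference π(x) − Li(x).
π(5920) = 777;  Li(5920) ≈ 791.21;  π(x) − Li(x) ≈ -14.21.

Direct count of primes ≤ 5920 gives π(5920) = 777. Numerical evaluation of the logarithmic integral gives Li(5920) ≈ 791.21. The difference π(x) − Li(x) ≈ -14.21 is typically negative for small/moderate x (Li(x) overestimates), though Littlewood's theorem shows this sign changes infinitely often.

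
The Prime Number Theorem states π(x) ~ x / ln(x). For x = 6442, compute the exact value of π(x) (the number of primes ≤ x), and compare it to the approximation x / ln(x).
π(6442) = 836;  x/ln(x) ≈ 734.50;  relative error ≈ 12.14%.

Directly count primes up to 6442: π(6442) = 836. The PNT approximation gives 6442/ln(6442) ≈ 6442/8.77059 ≈ 734.50. Relative error (π(x) − x/ln(x)) / π(x) ≈ 12.14%; the approximation is known to undercount slightly (Li(x) is a better estimate).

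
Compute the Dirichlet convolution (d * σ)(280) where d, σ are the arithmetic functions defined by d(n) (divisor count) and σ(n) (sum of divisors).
(d * σ)(280) = 3360

Divisors of 280: [1, 2, 4, 5, 7, 8, 10, 14, 20, 28, 35, 40, 56, 70, 140, 280]. For each d | 280:
  d = 1: d(1) · σ(280/1) = 1 · 720 = 720
  d = 2: d(2) · σ(280/2) = 2 · 336 = 672
  d = 4: d(4) · σ(280/4) = 3 · 144 = 432
  d = 5: d(5) · σ(280/5) = 2 · 120 = 240
  d = 7: d(7) · σ(280/7) = 2 · 90 = 180
  d = 8: d(8) · σ(280/8) = 4 · 48 = 192
  d = 10: d(10) · σ(280/10) = 4 · 56 = 224
  d = 14: d(14) · σ(280/14) = 4 · 42 = 168
  d = 20: d(20) · σ(280/20) = 6 · 24 = 144
  d = 28: d(28) · σ(280/28) = 6 · 18 = 108
  d = 35: d(35) · σ(280/35) = 4 · 15 = 60
  d = 40: d(40) · σ(280/40) = 8 · 8 = 64
  d = 56: d(56) · σ(280/56) = 8 · 6 = 48
  d = 70: d(70) · σ(280/70) = 8 · 7 = 56
  d = 140: d(140) · σ(280/140) = 12 · 3 = 36
  d = 280: d(280) · σ(280/280) = 16 · 1 = 16
Summing: (d * σ)(280) = 720 + 672 + 432 + 240 + 180 + 192 + 224 + 168 + 144 + 108 + 60 + 64 + 48 + 56 + 36 + 16 = 3360.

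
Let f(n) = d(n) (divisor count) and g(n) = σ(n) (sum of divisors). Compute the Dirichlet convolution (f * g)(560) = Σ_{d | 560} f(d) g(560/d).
(d * σ)(560) = 7920

Divisors of 560: [1, 2, 4, 5, 7, 8, 10, 14, 16, 20, 28, 35, 40, 56, 70, 80, 112, 140, 280, 560]. For each d | 560:
  d = 1: d(1) · σ(560/1) = 1 · 1488 = 1488
  d = 2: d(2) · σ(560/2) = 2 · 720 = 1440
  d = 4: d(4) · σ(560/4) = 3 · 336 = 1008
  d = 5: d(5) · σ(560/5) = 2 · 248 = 496
  d = 7: d(7) · σ(560/7) = 2 · 186 = 372
  d = 8: d(8) · σ(560/8) = 4 · 144 = 576
  d = 10: d(10) · σ(560/10) = 4 · 120 = 480
  d = 14: d(14) · σ(560/14) = 4 · 90 = 360
  d = 16: d(16) · σ(560/16) = 5 · 48 = 240
  d = 20: d(20) · σ(560/20) = 6 · 56 = 336
  d = 28: d(28) · σ(560/28) = 6 · 42 = 252
  d = 35: d(35) · σ(560/35) = 4 · 31 = 124
  d = 40: d(40) · σ(560/40) = 8 · 24 = 192
  d = 56: d(56) · σ(560/56) = 8 · 18 = 144
  d = 70: d(70) · σ(560/70) = 8 · 15 = 120
  d = 80: d(80) · σ(560/80) = 10 · 8 = 80
  d = 112: d(112) · σ(560/112) = 10 · 6 = 60
  d = 140: d(140) · σ(560/140) = 12 · 7 = 84
  d = 280: d(280) · σ(560/280) = 16 · 3 = 48
  d = 560: d(560) · σ(560/560) = 20 · 1 = 20
Summing: (d * σ)(560) = 1488 + 1440 + 1008 + 496 + 372 + 576 + 480 + 360 + 240 + 336 + 252 + 124 + 192 + 144 + 120 + 80 + 60 + 84 + 48 + 20 = 7920.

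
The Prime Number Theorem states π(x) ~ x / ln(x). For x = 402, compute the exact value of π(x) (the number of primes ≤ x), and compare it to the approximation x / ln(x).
π(402) = 79;  x/ln(x) ≈ 67.04;  relative error ≈ 15.14%.

Directly count primes up to 402: π(402) = 79. The PNT approximation gives 402/ln(402) ≈ 402/5.99645 ≈ 67.04. Relative error (π(x) − x/ln(x)) / π(x) ≈ 15.14%; the approximation is known to undercount slightly (Li(x) is a better estimate).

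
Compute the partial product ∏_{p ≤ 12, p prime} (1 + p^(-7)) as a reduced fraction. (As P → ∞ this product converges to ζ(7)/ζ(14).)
∏ = 102398715604311407906/101557061298054140625

The primes p ≤ 12 are [2, 3, 5, 7, 11]. For each, (1 + 1/p^7) = (p^7 + 1)/p^7. Multiplying these fractions over p ∈ [2, 3, 5, 7, 11] gives 102398715604311407906/101557061298054140625. (In the limit P → ∞ this tends to ζ(7)/ζ(14).)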